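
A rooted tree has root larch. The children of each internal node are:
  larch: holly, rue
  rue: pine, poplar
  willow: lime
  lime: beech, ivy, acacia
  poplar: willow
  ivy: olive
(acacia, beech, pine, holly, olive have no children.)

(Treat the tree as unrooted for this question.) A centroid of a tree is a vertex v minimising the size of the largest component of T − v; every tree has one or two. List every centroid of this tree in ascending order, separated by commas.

willow

If willow is removed the pieces have sizes 5, 5, all ≤ ⌊11/2⌋ = 5.
No neighbour of willow does as well, so willow is the unique centroid.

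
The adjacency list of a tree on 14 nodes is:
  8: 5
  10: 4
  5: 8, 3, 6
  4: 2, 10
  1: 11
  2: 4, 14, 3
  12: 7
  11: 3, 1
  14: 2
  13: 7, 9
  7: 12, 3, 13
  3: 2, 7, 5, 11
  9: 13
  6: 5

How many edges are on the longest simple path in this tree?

A longest path is 10 – 4 – 2 – 3 – 7 – 13 – 9, with 6 edges.

6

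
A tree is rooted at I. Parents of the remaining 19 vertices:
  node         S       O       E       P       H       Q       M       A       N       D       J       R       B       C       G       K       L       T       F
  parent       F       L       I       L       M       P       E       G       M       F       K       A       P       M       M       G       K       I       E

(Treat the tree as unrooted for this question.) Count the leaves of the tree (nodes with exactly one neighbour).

Degree-1 nodes: B, C, D, H, J, N, O, Q, R, S, T — 11 of them.

11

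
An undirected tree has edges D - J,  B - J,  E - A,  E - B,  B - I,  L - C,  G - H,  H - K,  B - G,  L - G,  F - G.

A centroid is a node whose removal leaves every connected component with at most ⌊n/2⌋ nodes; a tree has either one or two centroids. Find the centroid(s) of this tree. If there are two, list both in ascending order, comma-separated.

B, G

If G is removed the pieces have sizes 6, 2, 2, 1, all ≤ ⌊12/2⌋ = 6.
Its neighbour B also leaves a largest component of size 6, so both are centroids.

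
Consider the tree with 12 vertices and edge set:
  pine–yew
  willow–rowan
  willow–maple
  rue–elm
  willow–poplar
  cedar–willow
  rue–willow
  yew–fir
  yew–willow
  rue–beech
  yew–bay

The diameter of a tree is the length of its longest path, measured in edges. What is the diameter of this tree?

4

A longest path is pine–yew–willow–rue–elm, with 4 edges.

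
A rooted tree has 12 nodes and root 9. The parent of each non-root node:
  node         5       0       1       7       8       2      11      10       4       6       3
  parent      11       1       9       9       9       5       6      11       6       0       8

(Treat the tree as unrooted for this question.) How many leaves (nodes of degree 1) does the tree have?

The leaves are 2, 3, 4, 7, 10.
That is 5 leaves.

5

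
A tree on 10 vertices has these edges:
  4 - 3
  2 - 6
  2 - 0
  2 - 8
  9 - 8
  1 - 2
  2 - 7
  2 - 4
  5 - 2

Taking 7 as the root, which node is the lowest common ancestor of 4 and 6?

2

4's ancestor chain is 4, 2, 7 and 6's is 6, 2, 7; they first meet at 2.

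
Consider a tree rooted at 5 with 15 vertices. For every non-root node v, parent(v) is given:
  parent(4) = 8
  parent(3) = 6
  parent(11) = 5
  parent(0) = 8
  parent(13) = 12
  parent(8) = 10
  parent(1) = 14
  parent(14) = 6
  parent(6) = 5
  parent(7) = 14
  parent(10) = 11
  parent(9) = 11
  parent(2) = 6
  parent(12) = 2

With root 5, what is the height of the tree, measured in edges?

4

The longest root-to-leaf path is 5 → 11 → 10 → 8 → 0 (4 edges).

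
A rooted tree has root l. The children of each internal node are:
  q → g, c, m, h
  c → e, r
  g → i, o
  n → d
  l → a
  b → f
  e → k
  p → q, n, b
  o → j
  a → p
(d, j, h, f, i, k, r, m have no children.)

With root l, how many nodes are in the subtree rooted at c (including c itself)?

c's subtree: {c, e, r, k}, size 4.

4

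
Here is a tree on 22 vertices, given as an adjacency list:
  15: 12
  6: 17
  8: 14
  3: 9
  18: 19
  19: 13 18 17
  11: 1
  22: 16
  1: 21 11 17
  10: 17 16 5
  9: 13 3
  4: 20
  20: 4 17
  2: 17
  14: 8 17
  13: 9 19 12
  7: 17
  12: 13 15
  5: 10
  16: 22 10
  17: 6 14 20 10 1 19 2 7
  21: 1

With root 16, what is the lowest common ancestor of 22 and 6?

16

Path 22→root: 22 16; path 6→root: 6 17 10 16.
First common node: 16.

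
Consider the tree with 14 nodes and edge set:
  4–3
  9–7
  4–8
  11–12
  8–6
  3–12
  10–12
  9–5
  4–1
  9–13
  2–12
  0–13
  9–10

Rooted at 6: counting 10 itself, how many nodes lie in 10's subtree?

Descendants of 10 (including itself): 10, 9, 13, 7, 5, 0. That's 6.

6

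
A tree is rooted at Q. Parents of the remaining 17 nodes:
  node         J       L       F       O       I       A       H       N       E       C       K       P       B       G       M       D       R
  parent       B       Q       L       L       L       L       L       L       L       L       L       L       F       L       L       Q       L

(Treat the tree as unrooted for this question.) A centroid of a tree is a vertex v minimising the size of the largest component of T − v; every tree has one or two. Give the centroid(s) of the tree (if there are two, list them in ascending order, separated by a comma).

L

Removing L splits the tree into components of sizes 3, 2, 1, 1, 1, 1, 1, 1, 1, 1, 1, 1, 1, 1; the largest is 3 ≤ ⌊18/2⌋ = 9.
Every other node leaves some component of size > 9, so the centroid is unique.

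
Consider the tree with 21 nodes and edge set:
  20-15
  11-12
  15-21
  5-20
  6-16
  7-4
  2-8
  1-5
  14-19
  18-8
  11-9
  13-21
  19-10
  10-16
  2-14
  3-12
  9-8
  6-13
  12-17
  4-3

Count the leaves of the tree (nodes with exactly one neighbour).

4

The leaves are 1, 7, 17, 18.
That is 4 leaves.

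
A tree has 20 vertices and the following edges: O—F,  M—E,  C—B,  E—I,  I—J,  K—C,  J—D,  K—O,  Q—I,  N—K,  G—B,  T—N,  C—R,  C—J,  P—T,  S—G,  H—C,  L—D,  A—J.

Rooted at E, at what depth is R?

Path from E to R: E – I – J – C – R, which has 4 edges.

4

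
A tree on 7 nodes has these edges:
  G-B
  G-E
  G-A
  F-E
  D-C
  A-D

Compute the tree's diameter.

BFS from C reaches F last, at distance 5; BFS from F confirms no node is farther.
Path: C - D - A - G - E - F.

5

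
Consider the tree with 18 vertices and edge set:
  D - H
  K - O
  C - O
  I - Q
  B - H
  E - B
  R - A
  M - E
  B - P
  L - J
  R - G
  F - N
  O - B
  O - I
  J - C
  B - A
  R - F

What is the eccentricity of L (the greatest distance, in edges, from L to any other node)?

A farthest node from L is N.
The path L-J-C-O-B-A-R-F-N has 8 edges.

8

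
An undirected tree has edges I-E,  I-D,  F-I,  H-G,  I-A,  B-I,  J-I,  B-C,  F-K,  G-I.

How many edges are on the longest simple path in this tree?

BFS from H reaches K last, at distance 4; BFS from K confirms no node is farther.
Path: H-G-I-F-K.

4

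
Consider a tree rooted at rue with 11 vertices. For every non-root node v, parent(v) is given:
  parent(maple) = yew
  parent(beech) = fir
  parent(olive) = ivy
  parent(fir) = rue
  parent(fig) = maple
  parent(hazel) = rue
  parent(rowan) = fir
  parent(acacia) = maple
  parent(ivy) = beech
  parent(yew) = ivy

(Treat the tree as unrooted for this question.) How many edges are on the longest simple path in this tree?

Starting from fig, a farthest node is hazel at distance 7.
One longest path: fig–maple–yew–ivy–beech–fir–rue–hazel.
So the diameter is 7.

7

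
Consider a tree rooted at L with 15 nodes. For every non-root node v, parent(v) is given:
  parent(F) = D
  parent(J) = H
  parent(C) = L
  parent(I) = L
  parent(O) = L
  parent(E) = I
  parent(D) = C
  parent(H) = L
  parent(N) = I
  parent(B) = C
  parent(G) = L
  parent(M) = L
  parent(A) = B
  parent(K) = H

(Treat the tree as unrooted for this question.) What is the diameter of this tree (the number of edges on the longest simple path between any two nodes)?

5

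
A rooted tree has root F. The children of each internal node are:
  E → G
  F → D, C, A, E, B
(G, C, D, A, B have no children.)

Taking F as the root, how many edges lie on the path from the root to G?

F – E – G — 2 edges.

2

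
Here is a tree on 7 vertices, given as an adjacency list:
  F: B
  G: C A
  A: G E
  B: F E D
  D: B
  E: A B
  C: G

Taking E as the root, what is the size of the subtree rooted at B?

The subtree rooted at B contains: B, F, D — 3 nodes.

3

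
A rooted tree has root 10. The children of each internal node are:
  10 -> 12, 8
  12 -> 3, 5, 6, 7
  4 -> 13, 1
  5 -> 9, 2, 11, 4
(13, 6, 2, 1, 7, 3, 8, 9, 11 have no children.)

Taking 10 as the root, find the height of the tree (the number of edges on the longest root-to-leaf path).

The longest root-to-leaf path is 10 → 12 → 5 → 4 → 1 (4 edges).

4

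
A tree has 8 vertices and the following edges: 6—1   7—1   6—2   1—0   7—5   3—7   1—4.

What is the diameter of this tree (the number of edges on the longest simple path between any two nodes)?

4

A longest path is 3 - 7 - 1 - 6 - 2, with 4 edges.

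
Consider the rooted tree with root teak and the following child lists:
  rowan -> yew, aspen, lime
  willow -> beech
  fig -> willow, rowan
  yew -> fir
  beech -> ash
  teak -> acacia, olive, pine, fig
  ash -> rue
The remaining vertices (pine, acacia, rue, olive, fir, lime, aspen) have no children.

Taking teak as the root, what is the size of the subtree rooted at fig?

10

Descendants of fig (including itself): fig, rowan, willow, yew, aspen, lime, beech, fir, ash, rue. That's 10.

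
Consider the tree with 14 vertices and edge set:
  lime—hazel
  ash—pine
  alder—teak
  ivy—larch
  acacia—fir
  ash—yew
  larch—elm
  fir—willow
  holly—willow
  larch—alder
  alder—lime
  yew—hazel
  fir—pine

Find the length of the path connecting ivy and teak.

ivy – larch – alder – teak: 3 edges.

3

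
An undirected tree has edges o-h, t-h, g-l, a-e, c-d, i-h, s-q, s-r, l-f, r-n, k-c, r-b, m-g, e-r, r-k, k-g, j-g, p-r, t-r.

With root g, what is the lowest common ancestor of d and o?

k

Ancestors of d (toward the root): d, c, k, g.
Ancestors of o: o, h, t, r, k, g.
The deepest node appearing in both lists is k.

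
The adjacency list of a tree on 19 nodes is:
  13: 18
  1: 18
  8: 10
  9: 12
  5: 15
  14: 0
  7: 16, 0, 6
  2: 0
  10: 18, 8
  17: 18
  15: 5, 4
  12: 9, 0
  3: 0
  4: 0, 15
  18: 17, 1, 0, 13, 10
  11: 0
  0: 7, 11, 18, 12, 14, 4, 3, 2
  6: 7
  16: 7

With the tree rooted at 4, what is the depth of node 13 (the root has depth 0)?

4 – 0 – 18 – 13 — 3 edges.

3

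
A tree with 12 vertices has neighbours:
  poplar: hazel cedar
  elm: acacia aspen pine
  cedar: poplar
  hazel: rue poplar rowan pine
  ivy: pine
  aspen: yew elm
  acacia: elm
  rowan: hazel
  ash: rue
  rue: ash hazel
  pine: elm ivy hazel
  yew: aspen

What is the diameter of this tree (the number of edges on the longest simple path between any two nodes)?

6

A longest path is yew-aspen-elm-pine-hazel-rue-ash, with 6 edges.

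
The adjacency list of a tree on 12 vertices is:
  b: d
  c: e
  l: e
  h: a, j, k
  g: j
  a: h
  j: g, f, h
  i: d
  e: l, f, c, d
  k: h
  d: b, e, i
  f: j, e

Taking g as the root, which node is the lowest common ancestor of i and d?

d

Ancestors of i (toward the root): i, d, e, f, j, g.
Ancestors of d: d, e, f, j, g.
The deepest node appearing in both lists is d.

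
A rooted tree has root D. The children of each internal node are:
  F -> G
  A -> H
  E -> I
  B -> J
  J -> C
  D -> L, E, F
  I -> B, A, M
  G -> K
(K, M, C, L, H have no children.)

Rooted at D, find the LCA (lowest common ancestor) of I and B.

I's ancestor chain is I, E, D and B's is B, I, E, D; they first meet at I.

I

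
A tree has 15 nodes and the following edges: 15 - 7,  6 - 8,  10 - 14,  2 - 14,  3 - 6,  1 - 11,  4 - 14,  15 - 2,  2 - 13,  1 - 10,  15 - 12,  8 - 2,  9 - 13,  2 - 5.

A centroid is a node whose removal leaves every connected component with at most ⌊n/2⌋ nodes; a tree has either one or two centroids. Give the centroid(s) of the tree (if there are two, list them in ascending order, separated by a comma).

2

Delete 2: the remaining components have sizes 5, 3, 3, 2, 1. Max 5 ≤ 7, so 2 is a centroid.
Every other node leaves some component of size > 7, so the centroid is unique.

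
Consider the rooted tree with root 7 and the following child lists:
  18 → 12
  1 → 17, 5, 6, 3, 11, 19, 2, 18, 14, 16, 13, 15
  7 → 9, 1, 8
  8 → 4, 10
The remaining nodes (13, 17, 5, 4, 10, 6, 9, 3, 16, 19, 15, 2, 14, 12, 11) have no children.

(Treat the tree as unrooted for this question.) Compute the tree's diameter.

BFS from 10 reaches 12 last, at distance 5; BFS from 12 confirms no node is farther.
Path: 10 - 8 - 7 - 1 - 18 - 12.

5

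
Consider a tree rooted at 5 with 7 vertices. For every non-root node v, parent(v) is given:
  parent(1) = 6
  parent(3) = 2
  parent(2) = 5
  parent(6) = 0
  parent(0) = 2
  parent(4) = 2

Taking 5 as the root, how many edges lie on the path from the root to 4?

2

5 → 2 → 4 — 2 edges.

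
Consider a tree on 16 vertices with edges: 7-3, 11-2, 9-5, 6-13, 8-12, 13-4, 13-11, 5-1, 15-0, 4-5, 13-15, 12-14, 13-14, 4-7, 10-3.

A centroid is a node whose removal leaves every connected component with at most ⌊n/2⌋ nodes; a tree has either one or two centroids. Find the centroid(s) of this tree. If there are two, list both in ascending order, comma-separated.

Removing 13 splits the tree into components of sizes 7, 3, 2, 2, 1; the largest is 7 ≤ ⌊16/2⌋ = 8.
No neighbour of 13 does as well, so 13 is the unique centroid.

13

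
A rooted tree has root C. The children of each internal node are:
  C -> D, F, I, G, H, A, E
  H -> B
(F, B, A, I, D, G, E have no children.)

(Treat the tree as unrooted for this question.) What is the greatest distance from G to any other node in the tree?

The node farthest from G is B, via G-C-H-B — 3 edges.

3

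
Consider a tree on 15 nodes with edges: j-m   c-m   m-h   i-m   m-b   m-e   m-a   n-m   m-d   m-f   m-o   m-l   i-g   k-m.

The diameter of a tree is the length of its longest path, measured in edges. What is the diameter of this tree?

A longest path is g–i–m–c, with 3 edges.

3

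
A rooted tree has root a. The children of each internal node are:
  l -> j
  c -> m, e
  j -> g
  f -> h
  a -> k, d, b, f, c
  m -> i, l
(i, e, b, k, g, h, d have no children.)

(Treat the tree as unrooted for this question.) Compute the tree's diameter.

A longest path is g-j-l-m-c-a-f-h, with 7 edges.

7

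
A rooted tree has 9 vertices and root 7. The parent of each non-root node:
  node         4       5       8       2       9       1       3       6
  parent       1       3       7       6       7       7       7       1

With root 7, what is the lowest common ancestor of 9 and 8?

Ancestors of 9 (toward the root): 9, 7.
Ancestors of 8: 8, 7.
The deepest node appearing in both lists is 7.

7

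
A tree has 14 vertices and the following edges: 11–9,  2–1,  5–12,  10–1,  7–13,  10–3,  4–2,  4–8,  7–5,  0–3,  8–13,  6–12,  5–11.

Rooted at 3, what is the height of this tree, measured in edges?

10

A deepest node is 6, reached by 3 – 10 – 1 – 2 – 4 – 8 – 13 – 7 – 5 – 12 – 6.
That path has 10 edges, so the height is 10.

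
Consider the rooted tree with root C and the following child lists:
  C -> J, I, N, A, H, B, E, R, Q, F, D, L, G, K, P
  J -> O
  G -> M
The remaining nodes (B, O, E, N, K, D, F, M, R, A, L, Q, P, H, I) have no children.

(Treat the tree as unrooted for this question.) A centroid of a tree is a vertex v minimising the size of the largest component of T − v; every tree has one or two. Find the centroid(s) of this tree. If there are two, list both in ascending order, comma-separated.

C

If C is removed the pieces have sizes 2, 2, 1, 1, 1, 1, 1, 1, 1, 1, 1, 1, 1, 1, 1, all ≤ ⌊18/2⌋ = 9.
No neighbour of C does as well, so C is the unique centroid.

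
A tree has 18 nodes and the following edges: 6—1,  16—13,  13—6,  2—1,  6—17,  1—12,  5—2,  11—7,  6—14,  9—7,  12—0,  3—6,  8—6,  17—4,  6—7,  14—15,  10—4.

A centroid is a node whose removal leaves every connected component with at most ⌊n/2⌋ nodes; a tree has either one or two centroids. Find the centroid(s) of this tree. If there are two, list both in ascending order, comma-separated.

6

Delete 6: the remaining components have sizes 5, 3, 3, 2, 2, 1, 1. Max 5 ≤ 9, so 6 is a centroid.
Every other node leaves some component of size > 9, so the centroid is unique.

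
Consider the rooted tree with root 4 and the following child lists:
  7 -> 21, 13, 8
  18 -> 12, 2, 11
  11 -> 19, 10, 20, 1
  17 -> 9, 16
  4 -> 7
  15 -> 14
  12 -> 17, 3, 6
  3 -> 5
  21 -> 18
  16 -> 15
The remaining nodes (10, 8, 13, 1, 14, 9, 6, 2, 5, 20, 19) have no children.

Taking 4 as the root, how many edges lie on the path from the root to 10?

5

Path from 4 to 10: 4 → 7 → 21 → 18 → 11 → 10, which has 5 edges.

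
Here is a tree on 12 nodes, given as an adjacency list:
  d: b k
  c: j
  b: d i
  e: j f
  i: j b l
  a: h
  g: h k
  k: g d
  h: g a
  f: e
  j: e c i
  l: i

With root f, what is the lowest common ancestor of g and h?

g

g's ancestor chain is g, k, d, b, i, j, e, f and h's is h, g, k, d, b, i, j, e, f; they first meet at g.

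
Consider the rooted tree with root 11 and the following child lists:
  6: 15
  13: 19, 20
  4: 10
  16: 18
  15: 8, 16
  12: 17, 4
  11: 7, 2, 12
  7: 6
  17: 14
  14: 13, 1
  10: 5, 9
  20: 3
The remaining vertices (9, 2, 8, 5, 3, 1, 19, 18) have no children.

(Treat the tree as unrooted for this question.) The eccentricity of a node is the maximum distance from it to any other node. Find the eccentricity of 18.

Distances from 18 peak at 11, attained at 3.
18–16–15–6–7–11–12–17–14–13–20–3

11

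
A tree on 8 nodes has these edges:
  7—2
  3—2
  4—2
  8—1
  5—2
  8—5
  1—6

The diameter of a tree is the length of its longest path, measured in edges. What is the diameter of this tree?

A longest path is 4 - 2 - 5 - 8 - 1 - 6, with 5 edges.

5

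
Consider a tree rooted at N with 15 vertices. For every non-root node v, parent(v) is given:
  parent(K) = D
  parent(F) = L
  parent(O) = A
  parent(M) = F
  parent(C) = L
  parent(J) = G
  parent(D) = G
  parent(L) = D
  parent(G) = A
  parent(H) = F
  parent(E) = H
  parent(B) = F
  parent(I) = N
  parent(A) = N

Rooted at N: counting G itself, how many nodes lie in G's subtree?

11

G's subtree: {G, D, J, L, K, F, C, M, H, B, E}, size 11.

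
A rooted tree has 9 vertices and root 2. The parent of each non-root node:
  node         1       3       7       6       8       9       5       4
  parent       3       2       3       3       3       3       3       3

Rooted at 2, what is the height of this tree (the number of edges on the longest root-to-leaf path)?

2

8 sits deepest: 2 – 3 – 8 — 2 edges from the root.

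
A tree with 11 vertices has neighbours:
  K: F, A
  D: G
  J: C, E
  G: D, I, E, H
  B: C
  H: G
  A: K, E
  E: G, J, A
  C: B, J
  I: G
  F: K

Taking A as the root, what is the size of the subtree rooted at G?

4

Descendants of G (including itself): G, H, D, I. That's 4.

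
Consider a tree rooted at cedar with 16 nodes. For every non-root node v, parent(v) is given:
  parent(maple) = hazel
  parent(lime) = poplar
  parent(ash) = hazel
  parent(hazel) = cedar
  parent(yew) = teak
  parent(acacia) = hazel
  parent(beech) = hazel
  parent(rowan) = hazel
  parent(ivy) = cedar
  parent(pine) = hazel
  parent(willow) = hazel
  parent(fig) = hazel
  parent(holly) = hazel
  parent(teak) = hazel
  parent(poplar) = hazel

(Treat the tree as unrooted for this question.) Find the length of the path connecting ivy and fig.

Walking from ivy: ivy–cedar–hazel–fig. Length 3.

3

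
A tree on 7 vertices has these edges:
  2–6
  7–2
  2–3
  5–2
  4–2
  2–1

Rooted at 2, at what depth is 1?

1

Path from 2 to 1: 2 – 1, which has 1 edges.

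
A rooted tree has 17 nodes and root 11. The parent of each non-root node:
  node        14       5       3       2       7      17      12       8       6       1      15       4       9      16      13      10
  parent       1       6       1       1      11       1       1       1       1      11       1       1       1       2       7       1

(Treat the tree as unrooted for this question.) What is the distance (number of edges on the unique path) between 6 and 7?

3

The path is 6 – 1 – 11 – 7, which has 3 edges.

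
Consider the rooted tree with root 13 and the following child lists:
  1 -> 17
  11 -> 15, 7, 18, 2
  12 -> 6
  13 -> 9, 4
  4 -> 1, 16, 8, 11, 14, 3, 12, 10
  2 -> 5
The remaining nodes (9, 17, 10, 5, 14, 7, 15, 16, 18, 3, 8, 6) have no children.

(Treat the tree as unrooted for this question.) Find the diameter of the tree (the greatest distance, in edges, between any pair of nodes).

5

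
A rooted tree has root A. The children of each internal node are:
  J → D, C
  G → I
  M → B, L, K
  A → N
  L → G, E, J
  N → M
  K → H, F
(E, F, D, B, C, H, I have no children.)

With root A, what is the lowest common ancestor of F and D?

M

Path F→root: F K M N A; path D→root: D J L M N A.
First common node: M.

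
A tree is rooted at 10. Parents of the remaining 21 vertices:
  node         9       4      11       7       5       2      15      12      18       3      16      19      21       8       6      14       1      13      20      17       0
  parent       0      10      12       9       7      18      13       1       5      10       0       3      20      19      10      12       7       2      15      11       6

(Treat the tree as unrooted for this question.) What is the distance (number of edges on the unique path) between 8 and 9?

6

8–19–3–10–6–0–9: 6 edges.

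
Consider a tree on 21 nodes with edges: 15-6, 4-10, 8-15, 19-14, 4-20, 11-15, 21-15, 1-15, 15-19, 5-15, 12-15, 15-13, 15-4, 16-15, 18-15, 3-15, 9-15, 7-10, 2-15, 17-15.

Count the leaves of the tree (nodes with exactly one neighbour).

17

The leaves are 1, 2, 3, 5, 6, 7, 8, 9, 11, 12, 13, 14, 16, 17, 18, 20, 21.
That is 17 leaves.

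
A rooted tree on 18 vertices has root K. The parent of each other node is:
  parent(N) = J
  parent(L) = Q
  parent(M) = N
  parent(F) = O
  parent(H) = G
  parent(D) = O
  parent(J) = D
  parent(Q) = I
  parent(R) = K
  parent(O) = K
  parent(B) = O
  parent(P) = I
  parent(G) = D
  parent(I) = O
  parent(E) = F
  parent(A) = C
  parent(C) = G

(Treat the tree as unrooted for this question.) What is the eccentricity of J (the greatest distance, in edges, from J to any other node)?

5

Distances from J peak at 5, attained at L.
J-D-O-I-Q-L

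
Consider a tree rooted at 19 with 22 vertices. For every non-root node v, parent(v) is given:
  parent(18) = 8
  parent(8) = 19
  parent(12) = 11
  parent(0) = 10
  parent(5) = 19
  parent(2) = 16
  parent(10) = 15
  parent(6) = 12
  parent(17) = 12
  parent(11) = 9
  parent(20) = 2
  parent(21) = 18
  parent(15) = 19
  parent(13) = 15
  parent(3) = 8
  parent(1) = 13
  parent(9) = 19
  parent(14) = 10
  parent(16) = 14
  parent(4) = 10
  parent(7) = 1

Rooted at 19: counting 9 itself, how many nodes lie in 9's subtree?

5

9's subtree: {9, 11, 12, 6, 17}, size 5.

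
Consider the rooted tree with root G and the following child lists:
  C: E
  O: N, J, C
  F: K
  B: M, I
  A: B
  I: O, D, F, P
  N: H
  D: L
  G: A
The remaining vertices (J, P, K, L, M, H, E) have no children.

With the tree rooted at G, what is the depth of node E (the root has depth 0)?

Climbing from E to the root: E → C → O → I → B → A → G. That's 6 steps.

6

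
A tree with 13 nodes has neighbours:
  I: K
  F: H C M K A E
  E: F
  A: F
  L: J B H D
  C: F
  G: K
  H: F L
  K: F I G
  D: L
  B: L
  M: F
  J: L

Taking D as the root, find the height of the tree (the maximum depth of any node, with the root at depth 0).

5

G sits deepest: D-L-H-F-K-G — 5 edges from the root.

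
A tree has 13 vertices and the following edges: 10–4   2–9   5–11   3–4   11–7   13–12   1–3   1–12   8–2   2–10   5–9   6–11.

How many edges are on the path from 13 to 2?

6

Walking from 13: 13–12–1–3–4–10–2. Length 6.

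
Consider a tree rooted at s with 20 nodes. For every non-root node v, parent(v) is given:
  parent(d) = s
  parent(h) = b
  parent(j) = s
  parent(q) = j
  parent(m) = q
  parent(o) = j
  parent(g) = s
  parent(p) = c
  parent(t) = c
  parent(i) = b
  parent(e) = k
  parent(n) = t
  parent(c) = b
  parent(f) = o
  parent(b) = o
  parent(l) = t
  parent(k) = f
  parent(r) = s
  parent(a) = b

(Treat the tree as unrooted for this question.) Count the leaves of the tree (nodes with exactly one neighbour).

Degree-1 nodes: a, d, e, g, h, i, l, m, n, p, r — 11 of them.

11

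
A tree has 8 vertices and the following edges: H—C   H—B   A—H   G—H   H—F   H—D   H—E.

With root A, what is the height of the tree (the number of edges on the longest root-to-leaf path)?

2

A deepest node is B, reached by A → H → B.
That path has 2 edges, so the height is 2.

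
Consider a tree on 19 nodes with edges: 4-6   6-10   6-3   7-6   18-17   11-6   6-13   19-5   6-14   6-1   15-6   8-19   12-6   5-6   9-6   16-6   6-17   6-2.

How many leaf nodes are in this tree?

Degree-1 nodes: 1, 2, 3, 4, 7, 8, 9, 10, 11, 12, 13, 14, 15, 16, 18 — 15 of them.

15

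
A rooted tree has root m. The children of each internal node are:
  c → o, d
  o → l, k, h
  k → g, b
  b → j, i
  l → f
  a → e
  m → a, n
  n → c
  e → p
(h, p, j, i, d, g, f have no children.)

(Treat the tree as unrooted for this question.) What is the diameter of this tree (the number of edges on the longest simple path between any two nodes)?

9

Starting from p, a farthest node is j at distance 9.
One longest path: p - e - a - m - n - c - o - k - b - j.
So the diameter is 9.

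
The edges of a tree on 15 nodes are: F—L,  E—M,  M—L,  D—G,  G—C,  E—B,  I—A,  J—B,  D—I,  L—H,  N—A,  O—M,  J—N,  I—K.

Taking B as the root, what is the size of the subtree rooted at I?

5

I's subtree: {I, D, K, G, C}, size 5.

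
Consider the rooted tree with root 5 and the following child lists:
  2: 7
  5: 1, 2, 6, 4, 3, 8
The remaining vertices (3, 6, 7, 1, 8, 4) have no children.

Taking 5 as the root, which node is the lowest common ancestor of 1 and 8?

5

1's ancestor chain is 1, 5 and 8's is 8, 5; they first meet at 5.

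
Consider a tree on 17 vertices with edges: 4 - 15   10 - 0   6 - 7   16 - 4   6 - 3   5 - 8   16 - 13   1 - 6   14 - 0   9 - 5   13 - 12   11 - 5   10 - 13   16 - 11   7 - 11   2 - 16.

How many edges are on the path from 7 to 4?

7 – 11 – 16 – 4: 3 edges.

3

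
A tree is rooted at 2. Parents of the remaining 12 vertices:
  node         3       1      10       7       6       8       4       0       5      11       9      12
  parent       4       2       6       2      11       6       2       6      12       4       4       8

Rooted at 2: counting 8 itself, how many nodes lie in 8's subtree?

Descendants of 8 (including itself): 8, 12, 5. That's 3.

3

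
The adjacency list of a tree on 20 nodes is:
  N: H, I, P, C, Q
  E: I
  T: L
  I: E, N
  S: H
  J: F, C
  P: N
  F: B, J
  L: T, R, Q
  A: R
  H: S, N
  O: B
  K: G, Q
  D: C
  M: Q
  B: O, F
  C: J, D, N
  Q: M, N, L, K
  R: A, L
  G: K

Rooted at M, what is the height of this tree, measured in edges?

A deepest node is O, reached by M – Q – N – C – J – F – B – O.
That path has 7 edges, so the height is 7.

7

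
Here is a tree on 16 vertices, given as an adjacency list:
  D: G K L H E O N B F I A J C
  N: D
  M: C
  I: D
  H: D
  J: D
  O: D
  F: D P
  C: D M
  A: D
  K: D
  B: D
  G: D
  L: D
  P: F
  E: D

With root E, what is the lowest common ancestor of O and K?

D

O's ancestor chain is O, D, E and K's is K, D, E; they first meet at D.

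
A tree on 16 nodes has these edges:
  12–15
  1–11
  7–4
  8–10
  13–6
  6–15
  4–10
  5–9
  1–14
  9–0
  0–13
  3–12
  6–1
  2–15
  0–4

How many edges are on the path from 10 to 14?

6

Walking from 10: 10 – 4 – 0 – 13 – 6 – 1 – 14. Length 6.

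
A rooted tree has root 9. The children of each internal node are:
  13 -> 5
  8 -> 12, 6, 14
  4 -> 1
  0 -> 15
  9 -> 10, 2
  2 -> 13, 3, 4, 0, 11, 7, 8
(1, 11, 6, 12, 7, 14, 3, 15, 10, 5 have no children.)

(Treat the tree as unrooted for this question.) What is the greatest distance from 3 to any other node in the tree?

3

The node farthest from 3 is 6 (1, 10, 5, 14, 12, 15 also at distance 3), via 3-2-8-6 — 3 edges.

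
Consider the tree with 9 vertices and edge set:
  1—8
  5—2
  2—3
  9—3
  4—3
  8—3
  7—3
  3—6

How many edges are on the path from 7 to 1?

The path is 7 - 3 - 8 - 1, which has 3 edges.

3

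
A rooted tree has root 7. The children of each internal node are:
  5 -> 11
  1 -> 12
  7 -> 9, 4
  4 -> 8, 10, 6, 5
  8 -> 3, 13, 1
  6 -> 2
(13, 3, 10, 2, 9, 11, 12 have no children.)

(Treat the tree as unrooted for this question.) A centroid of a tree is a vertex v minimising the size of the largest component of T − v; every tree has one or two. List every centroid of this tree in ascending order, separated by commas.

4

Delete 4: the remaining components have sizes 5, 2, 2, 2, 1. Max 5 ≤ 6, so 4 is a centroid.
No neighbour of 4 does as well, so 4 is the unique centroid.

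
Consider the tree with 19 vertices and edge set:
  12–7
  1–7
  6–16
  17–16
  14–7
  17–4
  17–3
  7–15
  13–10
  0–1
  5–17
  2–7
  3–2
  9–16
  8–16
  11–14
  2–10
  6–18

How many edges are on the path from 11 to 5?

11–14–7–2–3–17–5: 6 edges.

6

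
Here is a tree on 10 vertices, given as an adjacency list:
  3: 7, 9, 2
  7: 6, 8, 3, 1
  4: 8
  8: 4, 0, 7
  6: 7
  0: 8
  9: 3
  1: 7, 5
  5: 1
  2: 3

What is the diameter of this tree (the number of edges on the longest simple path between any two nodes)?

4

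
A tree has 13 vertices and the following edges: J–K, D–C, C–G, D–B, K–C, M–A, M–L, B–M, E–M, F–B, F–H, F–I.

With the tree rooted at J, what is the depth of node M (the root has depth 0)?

5

Path from J to M: J → K → C → D → B → M, which has 5 edges.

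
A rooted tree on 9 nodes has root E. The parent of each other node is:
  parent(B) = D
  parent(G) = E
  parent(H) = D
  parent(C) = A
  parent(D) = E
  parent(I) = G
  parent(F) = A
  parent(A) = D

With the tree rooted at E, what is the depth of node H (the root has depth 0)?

2

Path from E to H: E – D – H, which has 2 edges.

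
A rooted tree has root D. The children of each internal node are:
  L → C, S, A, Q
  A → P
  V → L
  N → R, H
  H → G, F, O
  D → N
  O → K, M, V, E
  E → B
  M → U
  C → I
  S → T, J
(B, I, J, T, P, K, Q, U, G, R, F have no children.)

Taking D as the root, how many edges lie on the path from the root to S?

6

D – N – H – O – V – L – S — 6 edges.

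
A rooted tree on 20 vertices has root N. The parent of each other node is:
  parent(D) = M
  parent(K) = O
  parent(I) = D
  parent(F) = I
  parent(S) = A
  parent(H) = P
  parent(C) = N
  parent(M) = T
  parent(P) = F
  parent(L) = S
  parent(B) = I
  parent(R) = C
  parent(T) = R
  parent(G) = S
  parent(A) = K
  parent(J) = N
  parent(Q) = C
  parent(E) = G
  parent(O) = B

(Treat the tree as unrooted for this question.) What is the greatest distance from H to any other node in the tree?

The node farthest from H is E (J also at distance 10), via H – P – F – I – B – O – K – A – S – G – E — 10 edges.

10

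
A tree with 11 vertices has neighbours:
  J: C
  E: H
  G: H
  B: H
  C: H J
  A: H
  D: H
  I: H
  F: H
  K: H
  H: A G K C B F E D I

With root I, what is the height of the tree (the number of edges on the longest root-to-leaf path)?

3

A deepest node is J, reached by I-H-C-J.
That path has 3 edges, so the height is 3.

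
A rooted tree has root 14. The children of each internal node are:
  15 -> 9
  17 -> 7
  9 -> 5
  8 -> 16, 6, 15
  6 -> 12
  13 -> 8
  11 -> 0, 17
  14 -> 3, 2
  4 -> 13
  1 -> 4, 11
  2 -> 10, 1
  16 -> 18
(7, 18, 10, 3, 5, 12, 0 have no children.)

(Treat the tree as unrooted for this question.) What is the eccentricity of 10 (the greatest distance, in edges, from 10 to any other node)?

A farthest node from 10 is 5.
The path 10 – 2 – 1 – 4 – 13 – 8 – 15 – 9 – 5 has 8 edges.

8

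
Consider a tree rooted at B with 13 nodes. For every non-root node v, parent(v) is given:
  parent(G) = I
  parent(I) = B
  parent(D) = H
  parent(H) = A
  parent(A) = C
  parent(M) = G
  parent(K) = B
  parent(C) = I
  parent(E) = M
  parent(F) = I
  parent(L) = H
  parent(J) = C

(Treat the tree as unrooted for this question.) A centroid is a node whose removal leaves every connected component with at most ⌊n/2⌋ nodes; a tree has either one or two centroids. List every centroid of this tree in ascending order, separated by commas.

I

Removing I splits the tree into components of sizes 6, 3, 2, 1; the largest is 6 ≤ ⌊13/2⌋ = 6.
Every other node leaves some component of size > 6, so the centroid is unique.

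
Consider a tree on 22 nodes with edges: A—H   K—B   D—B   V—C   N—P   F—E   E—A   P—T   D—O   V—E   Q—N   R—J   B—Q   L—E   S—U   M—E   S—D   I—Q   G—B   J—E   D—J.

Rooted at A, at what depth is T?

A – E – J – D – B – Q – N – P – T — 8 edges.

8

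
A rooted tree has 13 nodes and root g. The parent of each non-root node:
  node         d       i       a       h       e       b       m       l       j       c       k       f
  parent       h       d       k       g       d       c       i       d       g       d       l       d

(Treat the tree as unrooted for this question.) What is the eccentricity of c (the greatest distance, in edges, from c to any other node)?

4

A farthest node from c is j (a also at distance 4).
The path c – d – h – g – j has 4 edges.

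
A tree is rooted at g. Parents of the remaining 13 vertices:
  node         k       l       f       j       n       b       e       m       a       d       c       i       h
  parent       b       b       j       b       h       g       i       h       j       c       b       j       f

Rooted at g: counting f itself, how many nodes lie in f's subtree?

4

The subtree rooted at f contains: f, h, m, n — 4 nodes.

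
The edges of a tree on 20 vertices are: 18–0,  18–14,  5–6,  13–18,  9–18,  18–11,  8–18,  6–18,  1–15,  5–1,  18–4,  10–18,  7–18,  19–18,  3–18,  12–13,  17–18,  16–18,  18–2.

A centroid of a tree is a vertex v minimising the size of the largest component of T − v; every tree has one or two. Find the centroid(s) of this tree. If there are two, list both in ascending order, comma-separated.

Removing 18 splits the tree into components of sizes 4, 2, 1, 1, 1, 1, 1, 1, 1, 1, 1, 1, 1, 1, 1; the largest is 4 ≤ ⌊20/2⌋ = 10.
No neighbour of 18 does as well, so 18 is the unique centroid.

18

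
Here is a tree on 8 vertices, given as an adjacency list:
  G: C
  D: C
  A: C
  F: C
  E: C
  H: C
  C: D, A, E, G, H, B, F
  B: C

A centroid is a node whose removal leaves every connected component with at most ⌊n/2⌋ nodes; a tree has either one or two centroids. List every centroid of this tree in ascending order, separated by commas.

C

If C is removed the pieces have sizes 1, 1, 1, 1, 1, 1, 1, all ≤ ⌊8/2⌋ = 4.
Every other node leaves some component of size > 4, so the centroid is unique.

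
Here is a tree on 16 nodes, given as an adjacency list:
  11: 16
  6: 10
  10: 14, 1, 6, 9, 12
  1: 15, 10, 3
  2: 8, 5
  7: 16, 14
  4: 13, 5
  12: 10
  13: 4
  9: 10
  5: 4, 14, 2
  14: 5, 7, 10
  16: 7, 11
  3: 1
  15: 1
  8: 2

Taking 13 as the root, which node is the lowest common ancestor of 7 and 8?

7's ancestor chain is 7, 14, 5, 4, 13 and 8's is 8, 2, 5, 4, 13; they first meet at 5.

5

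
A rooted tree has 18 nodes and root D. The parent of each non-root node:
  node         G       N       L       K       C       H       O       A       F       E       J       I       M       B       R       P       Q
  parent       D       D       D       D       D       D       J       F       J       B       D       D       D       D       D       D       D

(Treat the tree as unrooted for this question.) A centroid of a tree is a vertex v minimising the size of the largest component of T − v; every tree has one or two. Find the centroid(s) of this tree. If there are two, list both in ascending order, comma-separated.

D

If D is removed the pieces have sizes 4, 2, 1, 1, 1, 1, 1, 1, 1, 1, 1, 1, 1, all ≤ ⌊18/2⌋ = 9.
Every other node leaves some component of size > 9, so the centroid is unique.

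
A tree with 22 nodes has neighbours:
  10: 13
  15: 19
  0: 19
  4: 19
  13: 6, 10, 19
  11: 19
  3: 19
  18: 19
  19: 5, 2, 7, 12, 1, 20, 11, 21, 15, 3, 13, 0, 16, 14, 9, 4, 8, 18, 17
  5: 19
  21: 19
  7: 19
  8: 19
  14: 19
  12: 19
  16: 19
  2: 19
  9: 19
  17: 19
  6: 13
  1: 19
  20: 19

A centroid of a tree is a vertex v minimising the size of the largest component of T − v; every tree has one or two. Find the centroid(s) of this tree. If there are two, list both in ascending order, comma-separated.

19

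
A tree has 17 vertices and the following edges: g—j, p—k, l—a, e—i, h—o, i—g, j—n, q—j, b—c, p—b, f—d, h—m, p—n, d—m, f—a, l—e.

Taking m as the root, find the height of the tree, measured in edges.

12

The longest root-to-leaf path is m–d–f–a–l–e–i–g–j–n–p–b–c (12 edges).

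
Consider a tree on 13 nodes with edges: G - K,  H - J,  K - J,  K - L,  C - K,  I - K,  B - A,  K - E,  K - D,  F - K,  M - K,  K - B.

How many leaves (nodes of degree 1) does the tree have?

Exactly 10 nodes have a single neighbour: A, C, D, E, F, G, H, I, L, M.

10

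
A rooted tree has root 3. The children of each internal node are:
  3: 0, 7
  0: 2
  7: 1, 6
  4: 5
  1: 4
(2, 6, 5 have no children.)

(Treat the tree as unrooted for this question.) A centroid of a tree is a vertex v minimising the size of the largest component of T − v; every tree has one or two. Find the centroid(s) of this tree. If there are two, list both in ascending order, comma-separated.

7

Removing 7 splits the tree into components of sizes 3, 3, 1; the largest is 3 ≤ ⌊8/2⌋ = 4.
Every other node leaves some component of size > 4, so the centroid is unique.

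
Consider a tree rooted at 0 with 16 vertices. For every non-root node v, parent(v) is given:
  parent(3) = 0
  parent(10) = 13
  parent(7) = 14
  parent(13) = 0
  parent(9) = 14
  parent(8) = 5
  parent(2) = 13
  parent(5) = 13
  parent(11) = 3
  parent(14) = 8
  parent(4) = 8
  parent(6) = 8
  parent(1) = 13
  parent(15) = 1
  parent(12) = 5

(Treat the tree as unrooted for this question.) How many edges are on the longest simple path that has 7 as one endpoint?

The node farthest from 7 is 11, via 7-14-8-5-13-0-3-11 — 7 edges.

7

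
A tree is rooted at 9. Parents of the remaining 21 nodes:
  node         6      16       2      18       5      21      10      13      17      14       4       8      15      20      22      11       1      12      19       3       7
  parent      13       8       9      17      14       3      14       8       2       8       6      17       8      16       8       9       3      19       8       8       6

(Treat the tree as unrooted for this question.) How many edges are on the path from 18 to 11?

4

18 - 17 - 2 - 9 - 11: 4 edges.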